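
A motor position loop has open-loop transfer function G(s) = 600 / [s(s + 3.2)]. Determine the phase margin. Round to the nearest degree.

7 deg

Gain crossover: |G(jω)| = 1 at ω ≈ 24.4 rad s⁻¹.
∠G(j24.4) = −90° − arctan(24.4/3.2) ≈ -172.53°
PM = 180° + (-172.53°) = 7.47°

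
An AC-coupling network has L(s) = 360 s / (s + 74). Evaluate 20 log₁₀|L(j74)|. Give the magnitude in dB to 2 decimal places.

48.12 dB

|j74| = 74
|j74 + 74| = √(74² + 74²) = 104.7
|L(j74)| = 360 × 74 / 104.7 = 254.56
20 log₁₀(254.56) = 48.116 dB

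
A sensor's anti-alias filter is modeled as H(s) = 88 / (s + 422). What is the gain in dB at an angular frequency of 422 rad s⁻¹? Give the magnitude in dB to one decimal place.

-16.6 dB

|j422 + 422| = √(422² + 422²) = 596.8
|H(j422)| = 88 / 596.8 = 0.14745
20 log₁₀(0.14745) = -16.63 dB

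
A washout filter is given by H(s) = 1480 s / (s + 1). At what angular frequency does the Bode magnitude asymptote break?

1 rad/sec

The single real pole at s = −1 gives a corner at ω = 1 rad/sec.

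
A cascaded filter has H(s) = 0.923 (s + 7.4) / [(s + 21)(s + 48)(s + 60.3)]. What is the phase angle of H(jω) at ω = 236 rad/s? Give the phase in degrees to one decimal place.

-150.9 deg

∠(j236 + 7.4) = arctan(236/7.4) = 88.20°
∠(j236 + 21) = arctan(236/21) = 84.92°
∠(j236 + 48) = arctan(236/48) = 78.50°
∠(j236 + 60.3) = arctan(236/60.3) = 75.67°
∠H(j236) = 88.20° − (84.92° + 78.50° + 75.67°) = -150.88°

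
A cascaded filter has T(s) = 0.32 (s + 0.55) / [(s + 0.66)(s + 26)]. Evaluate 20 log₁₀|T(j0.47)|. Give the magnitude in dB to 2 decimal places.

|j0.47 + 0.55| = √(0.47² + 0.55²) = 0.7235
|j0.47 + 0.66| = √(0.47² + 0.66²) = 0.8102
|j0.47 + 26| = √(0.47² + 26²) = 26
|T(j0.47)| = 0.32 × 0.7235 / (0.8102 × 26) = 0.010988
20 log₁₀(0.010988) = -39.182 dB

-39.18 dB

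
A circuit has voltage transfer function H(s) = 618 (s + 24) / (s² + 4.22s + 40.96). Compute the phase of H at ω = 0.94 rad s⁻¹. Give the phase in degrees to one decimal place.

-3.4°

∠(j0.94 + 24) = arctan(0.94/24) = 2.24°
∠[(j0.94)² + 4.22(j0.94) + 40.96] = ∠[40.076 + j3.9668] = 5.65°
∠H(j0.94) = 2.24° − 5.65° = -3.41°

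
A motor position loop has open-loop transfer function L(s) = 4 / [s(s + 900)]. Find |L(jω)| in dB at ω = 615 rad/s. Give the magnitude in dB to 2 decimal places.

|j615 + 900| = √(615² + 900²) = 1090
|j615| = 615
|L(j615)| = 4 / (1090 × 615) = 5.9667e-06
20 log₁₀(5.9667e-06) = -104.485 dB

-104.49 dB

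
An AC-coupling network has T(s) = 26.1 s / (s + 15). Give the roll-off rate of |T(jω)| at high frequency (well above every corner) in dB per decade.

0 dB/decade

With 1 zero and 1 pole, the high-frequency asymptotic slope is 20 × (1 − 1) = 0 dB/decade.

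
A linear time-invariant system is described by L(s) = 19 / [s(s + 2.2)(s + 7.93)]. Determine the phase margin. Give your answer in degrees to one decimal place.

58.8°

Gain crossover: |L(jω)| = 1 at ω ≈ 0.986 rad s⁻¹.
∠L(j0.986) = −90° − arctan(0.986/2.2) − arctan(0.986/7.93) ≈ -121.23°
PM = 180° + (-121.23°) = 58.77°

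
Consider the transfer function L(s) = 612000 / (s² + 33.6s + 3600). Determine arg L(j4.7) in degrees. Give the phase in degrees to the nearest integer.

-3°

∠[(j4.7)² + 33.6(j4.7) + 3600] = ∠[3577.9 + j157.92] = 2.53°
∠L(j4.7) = −2.53° = -2.53°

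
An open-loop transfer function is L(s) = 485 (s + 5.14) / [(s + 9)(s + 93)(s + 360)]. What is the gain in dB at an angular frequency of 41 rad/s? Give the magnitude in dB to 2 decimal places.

|j41 + 5.14| = √(41² + 5.14²) = 41.32
|j41 + 9| = √(41² + 9²) = 41.98
|j41 + 93| = √(41² + 93²) = 101.6
|j41 + 360| = √(41² + 360²) = 362.3
|L(j41)| = 485 × 41.32 / (41.98 × 101.6 × 362.3) = 0.012965
20 log₁₀(0.012965) = -37.745 dB

-37.74 dB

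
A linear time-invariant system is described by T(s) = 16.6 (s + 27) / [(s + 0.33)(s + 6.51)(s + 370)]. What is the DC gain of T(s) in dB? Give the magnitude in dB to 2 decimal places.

-4.98 dB

T(0) = 16.6 × 27 / (0.33 × 6.51 × 370) = 0.56387
20 log₁₀(0.56387) = -4.976 dB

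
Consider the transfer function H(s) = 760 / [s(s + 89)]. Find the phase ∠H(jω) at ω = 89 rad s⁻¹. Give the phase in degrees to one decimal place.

-135.0°

∠(j89 + 89) = arctan(89/89) = 45.00°
∠(j89) = 90.00°
∠H(j89) = − (45.00° + 90.00°) = -135.00°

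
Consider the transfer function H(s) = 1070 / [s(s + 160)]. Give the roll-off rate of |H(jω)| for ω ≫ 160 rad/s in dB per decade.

With 0 zeros and 2 poles, the high-frequency asymptotic slope is 20 × (0 − 2) = -40 dB/decade.

-40 dB/decade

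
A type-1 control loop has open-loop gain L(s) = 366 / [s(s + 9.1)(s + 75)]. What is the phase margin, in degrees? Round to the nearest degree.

86 deg

Gain crossover: |L(jω)| = 1 at ω ≈ 0.535 rad s⁻¹.
∠L(j0.535) = −90° − arctan(0.535/9.1) − arctan(0.535/75) ≈ -93.78°
PM = 180° + (-93.78°) = 86.22°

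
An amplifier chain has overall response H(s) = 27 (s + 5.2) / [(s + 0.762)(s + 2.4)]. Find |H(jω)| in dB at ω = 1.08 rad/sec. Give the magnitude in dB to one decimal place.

32.3 dB

|j1.08 + 5.2| = √(1.08² + 5.2²) = 5.311
|j1.08 + 0.762| = √(1.08² + 0.762²) = 1.322
|j1.08 + 2.4| = √(1.08² + 2.4²) = 2.632
|H(j1.08)| = 27 × 5.311 / (1.322 × 2.632) = 41.222
20 log₁₀(41.222) = 32.30 dB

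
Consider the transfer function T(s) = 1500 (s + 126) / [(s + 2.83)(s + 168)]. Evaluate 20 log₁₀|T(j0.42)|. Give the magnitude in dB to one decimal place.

51.9 dB

|j0.42 + 126| = √(0.42² + 126²) = 126
|j0.42 + 2.83| = √(0.42² + 2.83²) = 2.861
|j0.42 + 168| = √(0.42² + 168²) = 168
|T(j0.42)| = 1500 × 126 / (2.861 × 168) = 393.22
20 log₁₀(393.22) = 51.89 dB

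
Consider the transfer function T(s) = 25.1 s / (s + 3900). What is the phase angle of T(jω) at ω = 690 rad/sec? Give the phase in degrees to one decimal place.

80.0°

∠(j690) = 90.00°
∠(j690 + 3900) = arctan(690/3900) = 10.03°
∠T(j690) = 90.00° − 10.03° = 79.97°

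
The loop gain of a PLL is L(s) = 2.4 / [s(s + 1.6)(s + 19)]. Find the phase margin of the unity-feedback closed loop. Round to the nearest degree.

87°

Gain crossover: |L(jω)| = 1 at ω ≈ 0.0789 rad/s.
∠L(j0.0789) = −90° − arctan(0.0789/1.6) − arctan(0.0789/19) ≈ -93.06°
PM = 180° + (-93.06°) = 86.94°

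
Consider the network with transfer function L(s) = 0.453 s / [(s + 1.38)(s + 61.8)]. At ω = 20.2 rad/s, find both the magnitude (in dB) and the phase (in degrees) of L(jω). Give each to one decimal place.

|L| = -43.2 dB, ∠L = -14.2°

|j20.2| = 20.2
|j20.2 + 1.38| = √(20.2² + 1.38²) = 20.25
|j20.2 + 61.8| = √(20.2² + 61.8²) = 65.02
|L(j20.2)| = 0.453 × 20.2 / (20.25 × 65.02) = 0.0069511
20 log₁₀(0.0069511) = -43.16 dB
∠(j20.2) = 90.00°
∠(j20.2 + 1.38) = arctan(20.2/1.38) = 86.09°
∠(j20.2 + 61.8) = arctan(20.2/61.8) = 18.10°
∠L(j20.2) = 90.00° − (86.09° + 18.10°) = -14.19°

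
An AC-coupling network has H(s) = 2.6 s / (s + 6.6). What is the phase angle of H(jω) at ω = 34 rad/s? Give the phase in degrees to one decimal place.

∠(j34) = 90.00°
∠(j34 + 6.6) = arctan(34/6.6) = 79.01°
∠H(j34) = 90.00° − 79.01° = 10.99°

11.0°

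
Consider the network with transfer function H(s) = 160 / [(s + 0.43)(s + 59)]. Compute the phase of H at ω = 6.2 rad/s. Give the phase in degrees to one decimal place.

∠(j6.2 + 0.43) = arctan(6.2/0.43) = 86.03°
∠(j6.2 + 59) = arctan(6.2/59) = 6.00°
∠H(j6.2) = − (86.03° + 6.00°) = -92.03°

-92.0 deg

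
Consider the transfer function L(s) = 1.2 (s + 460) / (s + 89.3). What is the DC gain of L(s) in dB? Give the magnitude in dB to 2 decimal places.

15.82 dB

L(0) = 1.2 × 460 / 89.3 = 6.1814
20 log₁₀(6.1814) = 15.822 dB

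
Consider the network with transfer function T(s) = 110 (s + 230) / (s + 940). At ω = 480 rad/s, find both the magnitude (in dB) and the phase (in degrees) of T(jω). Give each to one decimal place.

|j480 + 230| = √(480² + 230²) = 532.3
|j480 + 940| = √(480² + 940²) = 1055
|T(j480)| = 110 × 532.3 / 1055 = 55.472
20 log₁₀(55.472) = 34.88 dB
∠(j480 + 230) = arctan(480/230) = 64.40°
∠(j480 + 940) = arctan(480/940) = 27.05°
∠T(j480) = 64.40° − 27.05° = 37.35°

|T| = 34.9 dB, ∠T = 37.3°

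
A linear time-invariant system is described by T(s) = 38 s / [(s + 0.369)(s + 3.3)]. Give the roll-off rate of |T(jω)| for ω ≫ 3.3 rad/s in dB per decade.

-20 dB/decade

With 1 zero and 2 poles, the high-frequency asymptotic slope is 20 × (1 − 2) = -20 dB/decade.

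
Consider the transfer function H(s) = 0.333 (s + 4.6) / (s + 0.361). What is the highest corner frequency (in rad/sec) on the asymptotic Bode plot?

4.6 rad/sec

Break frequencies occur at each pole and zero magnitude: 0.361 rad/sec, 4.6 rad/sec.
The highest is 4.6 rad/sec.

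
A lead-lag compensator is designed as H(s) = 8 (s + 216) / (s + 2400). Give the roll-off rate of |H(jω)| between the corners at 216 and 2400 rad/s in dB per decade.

20 dB/decade

In this band the factors already past their corner are: zero at 216; net slope = 20 dB/decade.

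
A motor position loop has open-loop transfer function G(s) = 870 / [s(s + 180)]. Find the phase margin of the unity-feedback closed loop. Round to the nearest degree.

88 deg

Gain crossover: |G(jω)| = 1 at ω ≈ 4.83 rad/s.
∠G(j4.83) = −90° − arctan(4.83/180) ≈ -91.54°
PM = 180° + (-91.54°) = 88.46°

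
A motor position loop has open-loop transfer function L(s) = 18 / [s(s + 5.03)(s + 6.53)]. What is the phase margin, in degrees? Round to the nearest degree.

Gain crossover: |L(jω)| = 1 at ω ≈ 0.543 rad/s.
∠L(j0.543) = −90° − arctan(0.543/5.03) − arctan(0.543/6.53) ≈ -100.91°
PM = 180° + (-100.91°) = 79.09°

79 deg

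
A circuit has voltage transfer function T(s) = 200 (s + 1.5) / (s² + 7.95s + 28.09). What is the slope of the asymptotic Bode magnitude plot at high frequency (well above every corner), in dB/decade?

-20 dB/decade

With 1 zero and 2 poles, the high-frequency asymptotic slope is 20 × (1 − 2) = -20 dB/decade.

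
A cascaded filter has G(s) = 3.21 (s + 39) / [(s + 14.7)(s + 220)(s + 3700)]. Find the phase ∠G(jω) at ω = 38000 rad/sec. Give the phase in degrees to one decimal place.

-174.1°

∠(j38000 + 39) = arctan(38000/39) = 89.94°
∠(j38000 + 14.7) = arctan(38000/14.7) = 89.98°
∠(j38000 + 220) = arctan(38000/220) = 89.67°
∠(j38000 + 3700) = arctan(38000/3700) = 84.44°
∠G(j38000) = 89.94° − (89.98° + 89.67° + 84.44°) = -174.14°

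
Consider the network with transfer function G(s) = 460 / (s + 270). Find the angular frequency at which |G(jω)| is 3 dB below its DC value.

270 rad/s

For a single-pole low-pass, the −3 dB point is at the pole: ω = 270 rad/s.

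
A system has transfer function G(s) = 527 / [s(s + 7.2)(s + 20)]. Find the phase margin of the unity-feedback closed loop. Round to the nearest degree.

56°

Gain crossover: |G(jω)| = 1 at ω ≈ 3.29 rad/s.
∠G(j3.29) = −90° − arctan(3.29/7.2) − arctan(3.29/20) ≈ -123.86°
PM = 180° + (-123.86°) = 56.14°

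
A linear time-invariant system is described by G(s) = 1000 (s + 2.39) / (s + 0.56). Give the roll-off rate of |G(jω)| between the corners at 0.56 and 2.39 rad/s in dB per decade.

-20 dB/decade

In this band the factors already past their corner are: pole at 0.56; net slope = -20 dB/decade.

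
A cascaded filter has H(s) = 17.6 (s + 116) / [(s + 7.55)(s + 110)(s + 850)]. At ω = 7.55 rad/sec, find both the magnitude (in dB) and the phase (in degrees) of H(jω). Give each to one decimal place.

|H| = -53.8 dB, ∠H = -45.7 deg

|j7.55 + 116| = √(7.55² + 116²) = 116.2
|j7.55 + 7.55| = √(7.55² + 7.55²) = 10.68
|j7.55 + 110| = √(7.55² + 110²) = 110.3
|j7.55 + 850| = √(7.55² + 850²) = 850
|H(j7.55)| = 17.6 × 116.2 / (10.68 × 110.3 × 850) = 0.0020445
20 log₁₀(0.0020445) = -53.79 dB
∠(j7.55 + 116) = arctan(7.55/116) = 3.72°
∠(j7.55 + 7.55) = arctan(7.55/7.55) = 45.00°
∠(j7.55 + 110) = arctan(7.55/110) = 3.93°
∠(j7.55 + 850) = arctan(7.55/850) = 0.51°
∠H(j7.55) = 3.72° − (45.00° + 3.93° + 0.51°) = -45.71°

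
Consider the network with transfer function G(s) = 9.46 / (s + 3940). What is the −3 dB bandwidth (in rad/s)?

3940 rad/s

For a single-pole low-pass, the −3 dB point is at the pole: ω = 3940 rad/s.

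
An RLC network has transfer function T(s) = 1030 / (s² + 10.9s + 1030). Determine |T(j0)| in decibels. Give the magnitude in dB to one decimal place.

T(0) = 1030 / 1030 = 1
20 log₁₀(1) = 0.00 dB

0.0 dB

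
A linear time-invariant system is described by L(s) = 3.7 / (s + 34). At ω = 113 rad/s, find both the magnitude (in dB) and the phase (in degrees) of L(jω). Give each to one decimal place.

|L| = -30.1 dB, ∠L = -73.3 deg

|j113 + 34| = √(113² + 34²) = 118
|L(j113)| = 3.7 / 118 = 0.031355
20 log₁₀(0.031355) = -30.07 dB
∠(j113 + 34) = arctan(113/34) = 73.25°
∠L(j113) = −73.25° = -73.25°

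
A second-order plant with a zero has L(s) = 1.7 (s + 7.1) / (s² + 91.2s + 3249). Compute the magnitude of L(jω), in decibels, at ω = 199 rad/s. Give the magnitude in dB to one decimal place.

-41.6 dB

|j199 + 7.1| = √(199² + 7.1²) = 199.1
|(j199)² + 91.2(j199) + 3249| = |-36352 + j18149| = 4.063e+04
|L(j199)| = 1.7 × 199.1 / 4.063e+04 = 0.0083315
20 log₁₀(0.0083315) = -41.59 dB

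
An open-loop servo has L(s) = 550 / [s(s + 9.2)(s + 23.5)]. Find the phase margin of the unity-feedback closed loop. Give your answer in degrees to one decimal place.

69.2°

Gain crossover: |L(jω)| = 1 at ω ≈ 2.45 rad/s.
∠L(j2.45) = −90° − arctan(2.45/9.2) − arctan(2.45/23.5) ≈ -110.83°
PM = 180° + (-110.83°) = 69.17°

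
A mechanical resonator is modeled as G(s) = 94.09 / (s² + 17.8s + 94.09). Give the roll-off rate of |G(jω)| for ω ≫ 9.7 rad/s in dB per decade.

With 0 zeros and 2 poles, the high-frequency asymptotic slope is 20 × (0 − 2) = -40 dB/decade.

-40 dB/decade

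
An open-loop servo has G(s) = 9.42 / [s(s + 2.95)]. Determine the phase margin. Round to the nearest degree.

Gain crossover: |G(jω)| = 1 at ω ≈ 2.45 rad/sec.
∠G(j2.45) = −90° − arctan(2.45/2.95) ≈ -129.76°
PM = 180° + (-129.76°) = 50.24°

50°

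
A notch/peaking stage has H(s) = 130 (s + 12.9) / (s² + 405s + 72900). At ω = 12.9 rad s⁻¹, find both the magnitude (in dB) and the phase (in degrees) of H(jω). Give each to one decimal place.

|j12.9 + 12.9| = √(12.9² + 12.9²) = 18.24
|(j12.9)² + 405(j12.9) + 72900| = |72734 + j5224.5| = 7.292e+04
|H(j12.9)| = 130 × 18.24 / 7.292e+04 = 0.032523
20 log₁₀(0.032523) = -29.76 dB
∠(j12.9 + 12.9) = arctan(12.9/12.9) = 45.00°
∠[(j12.9)² + 405(j12.9) + 72900] = ∠[72734 + j5224.5] = 4.11°
∠H(j12.9) = 45.00° − 4.11° = 40.89°

|H| = -29.8 dB, ∠H = 40.9°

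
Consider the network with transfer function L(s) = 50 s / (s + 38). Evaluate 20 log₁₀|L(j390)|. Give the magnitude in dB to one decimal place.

33.9 dB

|j390| = 390
|j390 + 38| = √(390² + 38²) = 391.8
|L(j390)| = 50 × 390 / 391.8 = 49.764
20 log₁₀(49.764) = 33.94 dB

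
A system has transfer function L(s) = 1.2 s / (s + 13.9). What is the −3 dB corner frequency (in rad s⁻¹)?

For a single-pole high-pass, the −3 dB point is at the pole: ω = 13.9 rad s⁻¹.

13.9 rad s⁻¹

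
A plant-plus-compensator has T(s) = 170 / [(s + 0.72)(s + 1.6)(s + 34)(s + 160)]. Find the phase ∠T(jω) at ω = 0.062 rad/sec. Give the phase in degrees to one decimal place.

∠(j0.062 + 0.72) = arctan(0.062/0.72) = 4.92°
∠(j0.062 + 1.6) = arctan(0.062/1.6) = 2.22°
∠(j0.062 + 34) = arctan(0.062/34) = 0.10°
∠(j0.062 + 160) = arctan(0.062/160) = 0.02°
∠T(j0.062) = − (4.92° + 2.22° + 0.10° + 0.02°) = -7.27°

-7.3 deg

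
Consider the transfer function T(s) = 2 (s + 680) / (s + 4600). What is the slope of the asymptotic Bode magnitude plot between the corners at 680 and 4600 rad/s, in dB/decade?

In this band the factors already past their corner are: zero at 680; net slope = 20 dB/decade.

20 dB/decade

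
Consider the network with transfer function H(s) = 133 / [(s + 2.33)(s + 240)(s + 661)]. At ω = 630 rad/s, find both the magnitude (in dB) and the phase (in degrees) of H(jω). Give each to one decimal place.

|H| = -129.3 dB, ∠H = -202.6°

|j630 + 2.33| = √(630² + 2.33²) = 630
|j630 + 240| = √(630² + 240²) = 674.2
|j630 + 661| = √(630² + 661²) = 913.1
|H(j630)| = 133 / (630 × 674.2 × 913.1) = 3.4293e-07
20 log₁₀(3.4293e-07) = -129.30 dB
∠(j630 + 2.33) = arctan(630/2.33) = 89.79°
∠(j630 + 240) = arctan(630/240) = 69.15°
∠(j630 + 661) = arctan(630/661) = 43.62°
∠H(j630) = − (89.79° + 69.15° + 43.62°) = -202.56°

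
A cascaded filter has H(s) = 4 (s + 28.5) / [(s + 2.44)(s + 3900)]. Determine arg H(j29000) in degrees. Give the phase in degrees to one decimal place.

-82.4°

∠(j29000 + 28.5) = arctan(29000/28.5) = 89.94°
∠(j29000 + 2.44) = arctan(29000/2.44) = 90.00°
∠(j29000 + 3900) = arctan(29000/3900) = 82.34°
∠H(j29000) = 89.94° − (90.00° + 82.34°) = -82.39°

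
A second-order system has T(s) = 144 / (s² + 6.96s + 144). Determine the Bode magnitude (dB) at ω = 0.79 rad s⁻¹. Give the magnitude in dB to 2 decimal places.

|(j0.79)² + 6.96(j0.79) + 144| = |143.38 + j5.4984| = 143.5
|T(j0.79)| = 144 / 143.5 = 1.0036
20 log₁₀(1.0036) = 0.031 dB

0.03 dB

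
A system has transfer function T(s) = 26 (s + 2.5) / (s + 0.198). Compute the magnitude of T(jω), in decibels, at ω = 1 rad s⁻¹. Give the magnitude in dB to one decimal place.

36.7 dB

|j1 + 2.5| = √(1² + 2.5²) = 2.693
|j1 + 0.198| = √(1² + 0.198²) = 1.019
|T(j1)| = 26 × 2.693 / 1.019 = 68.674
20 log₁₀(68.674) = 36.74 dB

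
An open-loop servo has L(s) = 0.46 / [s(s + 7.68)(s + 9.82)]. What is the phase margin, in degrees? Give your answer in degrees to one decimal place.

89.9°

Gain crossover: |L(jω)| = 1 at ω ≈ 0.0061 rad/s.
∠L(j0.0061) = −90° − arctan(0.0061/7.68) − arctan(0.0061/9.82) ≈ -90.08°
PM = 180° + (-90.08°) = 89.92°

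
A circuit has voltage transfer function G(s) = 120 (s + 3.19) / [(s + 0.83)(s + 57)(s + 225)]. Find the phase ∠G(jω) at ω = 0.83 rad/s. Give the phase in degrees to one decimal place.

-31.5 deg

∠(j0.83 + 3.19) = arctan(0.83/3.19) = 14.58°
∠(j0.83 + 0.83) = arctan(0.83/0.83) = 45.00°
∠(j0.83 + 57) = arctan(0.83/57) = 0.83°
∠(j0.83 + 225) = arctan(0.83/225) = 0.21°
∠G(j0.83) = 14.58° − (45.00° + 0.83° + 0.21°) = -31.46°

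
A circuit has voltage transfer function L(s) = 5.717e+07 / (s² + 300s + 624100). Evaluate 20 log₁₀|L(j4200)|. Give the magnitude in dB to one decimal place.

10.5 dB

|(j4200)² + 300(j4200) + 624100| = |-1.7016e+07 + j1.26e+06| = 1.706e+07
|L(j4200)| = 5.717e+07 / 1.706e+07 = 3.3506
20 log₁₀(3.3506) = 10.50 dB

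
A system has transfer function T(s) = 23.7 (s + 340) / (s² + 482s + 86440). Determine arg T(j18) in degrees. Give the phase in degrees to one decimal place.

∠(j18 + 340) = arctan(18/340) = 3.03°
∠[(j18)² + 482(j18) + 86440] = ∠[86116 + j8676] = 5.75°
∠T(j18) = 3.03° − 5.75° = -2.72°

-2.7°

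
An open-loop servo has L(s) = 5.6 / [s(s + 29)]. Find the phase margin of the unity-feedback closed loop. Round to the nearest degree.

90°

Gain crossover: |L(jω)| = 1 at ω ≈ 0.193 rad/sec.
∠L(j0.193) = −90° − arctan(0.193/29) ≈ -90.38°
PM = 180° + (-90.38°) = 89.62°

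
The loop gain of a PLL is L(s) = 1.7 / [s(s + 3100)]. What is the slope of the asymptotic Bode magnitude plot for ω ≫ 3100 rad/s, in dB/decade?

-40 dB/decade

With 0 zeros and 2 poles, the high-frequency asymptotic slope is 20 × (0 − 2) = -40 dB/decade.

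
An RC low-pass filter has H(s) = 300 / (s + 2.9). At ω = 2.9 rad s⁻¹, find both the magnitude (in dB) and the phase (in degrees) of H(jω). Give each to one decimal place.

|j2.9 + 2.9| = √(2.9² + 2.9²) = 4.101
|H(j2.9)| = 300 / 4.101 = 73.149
20 log₁₀(73.149) = 37.28 dB
∠(j2.9 + 2.9) = arctan(2.9/2.9) = 45.00°
∠H(j2.9) = −45.00° = -45.00°

|H| = 37.3 dB, ∠H = -45.0 deg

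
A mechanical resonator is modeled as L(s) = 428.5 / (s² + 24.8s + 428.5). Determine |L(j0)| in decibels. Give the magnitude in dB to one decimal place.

L(0) = 428.5 / 428.5 = 1
20 log₁₀(1) = 0.00 dB

0.0 dB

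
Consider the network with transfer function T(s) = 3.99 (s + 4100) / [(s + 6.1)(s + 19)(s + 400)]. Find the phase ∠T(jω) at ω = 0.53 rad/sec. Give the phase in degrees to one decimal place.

∠(j0.53 + 4100) = arctan(0.53/4100) = 0.01°
∠(j0.53 + 6.1) = arctan(0.53/6.1) = 4.97°
∠(j0.53 + 19) = arctan(0.53/19) = 1.60°
∠(j0.53 + 400) = arctan(0.53/400) = 0.08°
∠T(j0.53) = 0.01° − (4.97° + 1.60° + 0.08°) = -6.63°

-6.6°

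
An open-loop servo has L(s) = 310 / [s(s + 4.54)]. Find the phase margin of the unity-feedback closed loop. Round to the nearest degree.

Gain crossover: |L(jω)| = 1 at ω ≈ 17.3 rad/sec.
∠L(j17.3) = −90° − arctan(17.3/4.54) ≈ -165.31°
PM = 180° + (-165.31°) = 14.69°

15°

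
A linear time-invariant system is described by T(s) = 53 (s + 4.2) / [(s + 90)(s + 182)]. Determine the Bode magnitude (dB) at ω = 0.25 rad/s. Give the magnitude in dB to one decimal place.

-37.3 dB

|j0.25 + 4.2| = √(0.25² + 4.2²) = 4.207
|j0.25 + 90| = √(0.25² + 90²) = 90
|j0.25 + 182| = √(0.25² + 182²) = 182
|T(j0.25)| = 53 × 4.207 / (90 × 182) = 0.013614
20 log₁₀(0.013614) = -37.32 dB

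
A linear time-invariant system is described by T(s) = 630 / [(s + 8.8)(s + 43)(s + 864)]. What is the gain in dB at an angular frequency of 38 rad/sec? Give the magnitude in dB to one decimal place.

|j38 + 8.8| = √(38² + 8.8²) = 39.01
|j38 + 43| = √(38² + 43²) = 57.38
|j38 + 864| = √(38² + 864²) = 864.8
|T(j38)| = 630 / (39.01 × 57.38 × 864.8) = 0.00032545
20 log₁₀(0.00032545) = -69.75 dB

-69.8 dB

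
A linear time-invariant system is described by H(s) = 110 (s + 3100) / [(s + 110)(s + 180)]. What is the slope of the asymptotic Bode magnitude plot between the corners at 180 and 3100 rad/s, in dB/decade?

-40 dB/decade

In this band the factors already past their corner are: pole at 110, pole at 180; net slope = -40 dB/decade.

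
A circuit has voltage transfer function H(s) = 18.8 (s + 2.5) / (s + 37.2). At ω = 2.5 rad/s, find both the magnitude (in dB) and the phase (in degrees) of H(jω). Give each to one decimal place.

|H| = 5.0 dB, ∠H = 41.2 deg

|j2.5 + 2.5| = √(2.5² + 2.5²) = 3.536
|j2.5 + 37.2| = √(2.5² + 37.2²) = 37.28
|H(j2.5)| = 18.8 × 3.536 / 37.28 = 1.7828
20 log₁₀(1.7828) = 5.02 dB
∠(j2.5 + 2.5) = arctan(2.5/2.5) = 45.00°
∠(j2.5 + 37.2) = arctan(2.5/37.2) = 3.84°
∠H(j2.5) = 45.00° − 3.84° = 41.16°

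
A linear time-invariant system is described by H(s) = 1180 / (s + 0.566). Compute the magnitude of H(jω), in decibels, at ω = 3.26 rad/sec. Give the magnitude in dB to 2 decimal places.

|j3.26 + 0.566| = √(3.26² + 0.566²) = 3.309
|H(j3.26)| = 1180 / 3.309 = 356.63
20 log₁₀(356.63) = 51.044 dB

51.04 dB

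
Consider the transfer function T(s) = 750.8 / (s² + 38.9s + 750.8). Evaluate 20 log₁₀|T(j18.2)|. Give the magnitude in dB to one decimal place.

|(j18.2)² + 38.9(j18.2) + 750.8| = |419.56 + j707.98| = 823
|T(j18.2)| = 750.8 / 823 = 0.91231
20 log₁₀(0.91231) = -0.80 dB

-0.8 dB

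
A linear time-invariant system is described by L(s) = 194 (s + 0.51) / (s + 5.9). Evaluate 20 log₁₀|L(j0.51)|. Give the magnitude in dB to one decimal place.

|j0.51 + 0.51| = √(0.51² + 0.51²) = 0.7212
|j0.51 + 5.9| = √(0.51² + 5.9²) = 5.922
|L(j0.51)| = 194 × 0.7212 / 5.922 = 23.628
20 log₁₀(23.628) = 27.47 dB

27.5 dB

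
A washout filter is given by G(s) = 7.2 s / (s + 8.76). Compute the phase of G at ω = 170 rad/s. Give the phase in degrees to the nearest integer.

3°

∠(j170) = 90.00°
∠(j170 + 8.76) = arctan(170/8.76) = 87.05°
∠G(j170) = 90.00° − 87.05° = 2.95°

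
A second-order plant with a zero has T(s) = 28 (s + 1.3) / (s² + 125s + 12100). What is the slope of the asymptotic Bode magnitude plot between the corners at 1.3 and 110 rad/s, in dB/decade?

20 dB/decade

In this band the factors already past their corner are: zero at 1.3; net slope = 20 dB/decade.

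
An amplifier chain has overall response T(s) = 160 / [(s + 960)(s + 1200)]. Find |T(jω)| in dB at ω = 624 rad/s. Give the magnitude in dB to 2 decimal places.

|j624 + 960| = √(624² + 960²) = 1145
|j624 + 1200| = √(624² + 1200²) = 1353
|T(j624)| = 160 / (1145 × 1353) = 0.00010332
20 log₁₀(0.00010332) = -79.717 dB

-79.72 dB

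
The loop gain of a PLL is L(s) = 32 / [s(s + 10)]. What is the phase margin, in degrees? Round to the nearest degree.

Gain crossover: |L(jω)| = 1 at ω ≈ 3.06 rad s⁻¹.
∠L(j3.06) = −90° − arctan(3.06/10) ≈ -107.01°
PM = 180° + (-107.01°) = 72.99°

73°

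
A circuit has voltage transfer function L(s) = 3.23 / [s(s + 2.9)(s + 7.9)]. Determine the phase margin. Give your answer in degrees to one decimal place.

86.2°

Gain crossover: |L(jω)| = 1 at ω ≈ 0.141 rad/s.
∠L(j0.141) = −90° − arctan(0.141/2.9) − arctan(0.141/7.9) ≈ -93.80°
PM = 180° + (-93.80°) = 86.20°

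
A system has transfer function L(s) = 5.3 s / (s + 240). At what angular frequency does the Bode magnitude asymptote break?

240 rad/s

The single real pole at s = −240 gives a corner at ω = 240 rad/s.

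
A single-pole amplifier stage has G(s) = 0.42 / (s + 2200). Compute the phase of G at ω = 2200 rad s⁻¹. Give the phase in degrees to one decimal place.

∠(j2200 + 2200) = arctan(2200/2200) = 45.00°
∠G(j2200) = −45.00° = -45.00°

-45.0°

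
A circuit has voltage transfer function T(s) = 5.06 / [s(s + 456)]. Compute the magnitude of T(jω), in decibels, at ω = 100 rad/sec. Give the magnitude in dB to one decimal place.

-79.3 dB

|j100 + 456| = √(100² + 456²) = 466.8
|j100| = 100
|T(j100)| = 5.06 / (466.8 × 100) = 0.00010839
20 log₁₀(0.00010839) = -79.30 dB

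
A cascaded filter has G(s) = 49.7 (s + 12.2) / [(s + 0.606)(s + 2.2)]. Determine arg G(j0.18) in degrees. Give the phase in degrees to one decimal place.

-20.4°

∠(j0.18 + 12.2) = arctan(0.18/12.2) = 0.85°
∠(j0.18 + 0.606) = arctan(0.18/0.606) = 16.54°
∠(j0.18 + 2.2) = arctan(0.18/2.2) = 4.68°
∠G(j0.18) = 0.85° − (16.54° + 4.68°) = -20.38°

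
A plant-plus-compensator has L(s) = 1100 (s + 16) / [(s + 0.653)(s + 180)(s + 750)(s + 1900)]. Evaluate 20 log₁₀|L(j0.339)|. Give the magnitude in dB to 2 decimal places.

-80.60 dB

|j0.339 + 16| = √(0.339² + 16²) = 16
|j0.339 + 0.653| = √(0.339² + 0.653²) = 0.7358
|j0.339 + 180| = √(0.339² + 180²) = 180
|j0.339 + 750| = √(0.339² + 750²) = 750
|j0.339 + 1900| = √(0.339² + 1900²) = 1900
|L(j0.339)| = 1100 × 16 / (0.7358 × 180 × 750 × 1900) = 9.3281e-05
20 log₁₀(9.3281e-05) = -80.604 dB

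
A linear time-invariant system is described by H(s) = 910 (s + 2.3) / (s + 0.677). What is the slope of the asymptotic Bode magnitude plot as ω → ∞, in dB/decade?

With 1 zero and 1 pole, the high-frequency asymptotic slope is 20 × (1 − 1) = 0 dB/decade.

0 dB/decade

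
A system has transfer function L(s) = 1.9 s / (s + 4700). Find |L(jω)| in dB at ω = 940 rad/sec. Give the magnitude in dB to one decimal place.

|j940| = 940
|j940 + 4700| = √(940² + 4700²) = 4793
|L(j940)| = 1.9 × 940 / 4793 = 0.37262
20 log₁₀(0.37262) = -8.57 dB

-8.6 dB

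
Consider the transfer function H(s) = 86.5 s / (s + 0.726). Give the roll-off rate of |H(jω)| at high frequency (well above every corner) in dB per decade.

0 dB/decade

With 1 zero and 1 pole, the high-frequency asymptotic slope is 20 × (1 − 1) = 0 dB/decade.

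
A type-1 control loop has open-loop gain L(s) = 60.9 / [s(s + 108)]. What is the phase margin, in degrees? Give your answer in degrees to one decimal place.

89.7°

Gain crossover: |L(jω)| = 1 at ω ≈ 0.564 rad/sec.
∠L(j0.564) = −90° − arctan(0.564/108) ≈ -90.30°
PM = 180° + (-90.30°) = 89.70°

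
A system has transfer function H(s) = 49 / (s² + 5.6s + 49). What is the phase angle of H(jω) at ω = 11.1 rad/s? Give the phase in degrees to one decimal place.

-140.0°

∠[(j11.1)² + 5.6(j11.1) + 49] = ∠[-74.21 + j62.16] = 140.05°
∠H(j11.1) = −140.05° = -140.05°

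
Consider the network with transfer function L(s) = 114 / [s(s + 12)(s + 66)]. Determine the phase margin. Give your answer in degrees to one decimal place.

Gain crossover: |L(jω)| = 1 at ω ≈ 0.144 rad/sec.
∠L(j0.144) = −90° − arctan(0.144/12) − arctan(0.144/66) ≈ -90.81°
PM = 180° + (-90.81°) = 89.19°

89.2°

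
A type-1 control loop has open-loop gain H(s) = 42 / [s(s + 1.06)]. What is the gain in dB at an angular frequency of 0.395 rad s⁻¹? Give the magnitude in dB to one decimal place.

39.5 dB

|j0.395 + 1.06| = √(0.395² + 1.06²) = 1.131
|j0.395| = 0.395
|H(j0.395)| = 42 / (1.131 × 0.395) = 93.996
20 log₁₀(93.996) = 39.46 dB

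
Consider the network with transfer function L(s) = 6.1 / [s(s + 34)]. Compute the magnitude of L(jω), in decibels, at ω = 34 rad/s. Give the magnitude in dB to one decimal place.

-48.6 dB

|j34 + 34| = √(34² + 34²) = 48.08
|j34| = 34
|L(j34)| = 6.1 / (48.08 × 34) = 0.0037313
20 log₁₀(0.0037313) = -48.56 dB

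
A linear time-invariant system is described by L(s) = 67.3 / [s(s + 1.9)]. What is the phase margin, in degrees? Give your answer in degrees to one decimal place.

13.2°

Gain crossover: |L(jω)| = 1 at ω ≈ 8.09 rad s⁻¹.
∠L(j8.09) = −90° − arctan(8.09/1.9) ≈ -166.79°
PM = 180° + (-166.79°) = 13.21°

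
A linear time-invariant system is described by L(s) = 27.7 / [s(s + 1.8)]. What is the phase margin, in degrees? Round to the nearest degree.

19 deg

Gain crossover: |L(jω)| = 1 at ω ≈ 5.11 rad/sec.
∠L(j5.11) = −90° − arctan(5.11/1.8) ≈ -160.60°
PM = 180° + (-160.60°) = 19.40°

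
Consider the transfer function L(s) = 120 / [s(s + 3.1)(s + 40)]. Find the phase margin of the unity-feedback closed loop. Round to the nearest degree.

Gain crossover: |L(jω)| = 1 at ω ≈ 0.927 rad/s.
∠L(j0.927) = −90° − arctan(0.927/3.1) − arctan(0.927/40) ≈ -107.97°
PM = 180° + (-107.97°) = 72.03°

72°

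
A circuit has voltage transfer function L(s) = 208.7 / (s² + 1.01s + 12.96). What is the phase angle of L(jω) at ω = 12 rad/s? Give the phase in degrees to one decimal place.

∠[(j12)² + 1.01(j12) + 12.96] = ∠[-131.04 + j12.12] = 174.72°
∠L(j12) = −174.72° = -174.72°

-174.7°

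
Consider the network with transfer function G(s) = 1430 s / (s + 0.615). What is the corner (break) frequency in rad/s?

0.615 rad/s

The single real pole at s = −0.615 gives a corner at ω = 0.615 rad/s.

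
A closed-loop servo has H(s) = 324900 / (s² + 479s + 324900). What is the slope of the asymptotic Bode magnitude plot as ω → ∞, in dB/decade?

-40 dB/decade

With 0 zeros and 2 poles, the high-frequency asymptotic slope is 20 × (0 − 2) = -40 dB/decade.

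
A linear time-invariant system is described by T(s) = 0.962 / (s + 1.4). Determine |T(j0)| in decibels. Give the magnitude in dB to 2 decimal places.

-3.26 dB

T(0) = 0.962 / 1.4 = 0.68714
20 log₁₀(0.68714) = -3.259 dB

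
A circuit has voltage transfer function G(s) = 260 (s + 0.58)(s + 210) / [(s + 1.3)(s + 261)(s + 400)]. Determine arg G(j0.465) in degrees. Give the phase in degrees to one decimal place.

∠(j0.465 + 0.58) = arctan(0.465/0.58) = 38.72°
∠(j0.465 + 210) = arctan(0.465/210) = 0.13°
∠(j0.465 + 1.3) = arctan(0.465/1.3) = 19.68°
∠(j0.465 + 261) = arctan(0.465/261) = 0.10°
∠(j0.465 + 400) = arctan(0.465/400) = 0.07°
∠G(j0.465) = 38.72° + 0.13° − (19.68° + 0.10° + 0.07°) = 19.00°

19.0°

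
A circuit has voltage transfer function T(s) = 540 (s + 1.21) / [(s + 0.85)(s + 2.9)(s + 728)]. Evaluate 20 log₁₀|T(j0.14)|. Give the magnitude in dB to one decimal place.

|j0.14 + 1.21| = √(0.14² + 1.21²) = 1.218
|j0.14 + 0.85| = √(0.14² + 0.85²) = 0.8615
|j0.14 + 2.9| = √(0.14² + 2.9²) = 2.903
|j0.14 + 728| = √(0.14² + 728²) = 728
|T(j0.14)| = 540 × 1.218 / (0.8615 × 2.903 × 728) = 0.36124
20 log₁₀(0.36124) = -8.84 dB

-8.8 dB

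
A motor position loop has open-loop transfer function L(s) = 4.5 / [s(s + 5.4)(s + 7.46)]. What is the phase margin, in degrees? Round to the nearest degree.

88°

Gain crossover: |L(jω)| = 1 at ω ≈ 0.112 rad s⁻¹.
∠L(j0.112) = −90° − arctan(0.112/5.4) − arctan(0.112/7.46) ≈ -92.04°
PM = 180° + (-92.04°) = 87.96°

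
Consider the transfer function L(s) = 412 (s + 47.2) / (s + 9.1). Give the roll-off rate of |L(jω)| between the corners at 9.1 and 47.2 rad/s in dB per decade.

In this band the factors already past their corner are: pole at 9.1; net slope = -20 dB/decade.

-20 dB/decade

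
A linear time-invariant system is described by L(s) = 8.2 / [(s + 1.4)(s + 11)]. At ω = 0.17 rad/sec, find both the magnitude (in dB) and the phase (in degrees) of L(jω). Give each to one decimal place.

|j0.17 + 1.4| = √(0.17² + 1.4²) = 1.41
|j0.17 + 11| = √(0.17² + 11²) = 11
|L(j0.17)| = 8.2 / (1.41 × 11) = 0.52852
20 log₁₀(0.52852) = -5.54 dB
∠(j0.17 + 1.4) = arctan(0.17/1.4) = 6.92°
∠(j0.17 + 11) = arctan(0.17/11) = 0.89°
∠L(j0.17) = − (6.92° + 0.89°) = -7.81°

|L| = -5.5 dB, ∠L = -7.8°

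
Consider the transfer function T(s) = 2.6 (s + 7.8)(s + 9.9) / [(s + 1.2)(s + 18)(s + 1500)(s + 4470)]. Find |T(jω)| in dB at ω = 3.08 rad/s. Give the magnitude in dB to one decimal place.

-125.1 dB

|j3.08 + 7.8| = √(3.08² + 7.8²) = 8.386
|j3.08 + 9.9| = √(3.08² + 9.9²) = 10.37
|j3.08 + 1.2| = √(3.08² + 1.2²) = 3.306
|j3.08 + 18| = √(3.08² + 18²) = 18.26
|j3.08 + 1500| = √(3.08² + 1500²) = 1500
|j3.08 + 4470| = √(3.08² + 4470²) = 4470
|T(j3.08)| = 2.6 × 8.386 × 10.37 / (3.306 × 18.26 × 1500 × 4470) = 5.5854e-07
20 log₁₀(5.5854e-07) = -125.06 dB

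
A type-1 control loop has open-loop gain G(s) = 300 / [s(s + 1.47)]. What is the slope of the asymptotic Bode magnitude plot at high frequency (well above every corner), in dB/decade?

With 0 zeros and 2 poles, the high-frequency asymptotic slope is 20 × (0 − 2) = -40 dB/decade.

-40 dB/decade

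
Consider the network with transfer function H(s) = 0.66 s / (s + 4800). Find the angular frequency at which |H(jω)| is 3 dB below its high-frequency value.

For a single-pole high-pass, the −3 dB point is at the pole: ω = 4800 rad/s.

4800 rad/s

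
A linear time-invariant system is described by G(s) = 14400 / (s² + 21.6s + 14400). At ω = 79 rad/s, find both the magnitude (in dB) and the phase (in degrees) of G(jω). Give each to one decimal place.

|(j79)² + 21.6(j79) + 14400| = |8159 + j1706.4| = 8336
|G(j79)| = 14400 / 8336 = 1.7275
20 log₁₀(1.7275) = 4.75 dB
∠[(j79)² + 21.6(j79) + 14400] = ∠[8159 + j1706.4] = 11.81°
∠G(j79) = −11.81° = -11.81°

|G| = 4.7 dB, ∠G = -11.8°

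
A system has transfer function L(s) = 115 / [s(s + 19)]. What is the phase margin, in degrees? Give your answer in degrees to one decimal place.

Gain crossover: |L(jω)| = 1 at ω ≈ 5.79 rad s⁻¹.
∠L(j5.79) = −90° − arctan(5.79/19) ≈ -106.95°
PM = 180° + (-106.95°) = 73.05°

73.1°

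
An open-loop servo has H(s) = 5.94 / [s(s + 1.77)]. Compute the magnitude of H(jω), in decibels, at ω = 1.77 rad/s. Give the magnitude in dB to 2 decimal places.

2.55 dB

|j1.77 + 1.77| = √(1.77² + 1.77²) = 2.503
|j1.77| = 1.77
|H(j1.77)| = 5.94 / (2.503 × 1.77) = 1.3407
20 log₁₀(1.3407) = 2.546 dB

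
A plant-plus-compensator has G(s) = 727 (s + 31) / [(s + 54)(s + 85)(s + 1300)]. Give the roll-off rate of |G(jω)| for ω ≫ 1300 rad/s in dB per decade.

With 1 zero and 3 poles, the high-frequency asymptotic slope is 20 × (1 − 3) = -40 dB/decade.

-40 dB/decade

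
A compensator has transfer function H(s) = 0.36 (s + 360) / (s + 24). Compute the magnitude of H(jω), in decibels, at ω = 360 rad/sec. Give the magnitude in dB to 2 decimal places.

-5.88 dB

|j360 + 360| = √(360² + 360²) = 509.1
|j360 + 24| = √(360² + 24²) = 360.8
|H(j360)| = 0.36 × 509.1 / 360.8 = 0.50799
20 log₁₀(0.50799) = -5.883 dB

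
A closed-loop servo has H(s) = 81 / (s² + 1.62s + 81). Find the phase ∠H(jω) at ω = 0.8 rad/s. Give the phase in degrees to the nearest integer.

-1°

∠[(j0.8)² + 1.62(j0.8) + 81] = ∠[80.36 + j1.296] = 0.92°
∠H(j0.8) = −0.92° = -0.92°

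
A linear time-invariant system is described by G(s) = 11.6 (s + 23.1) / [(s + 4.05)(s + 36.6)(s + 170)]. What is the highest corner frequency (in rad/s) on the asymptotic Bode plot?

Break frequencies occur at each pole and zero magnitude: 4.05 rad/s, 23.1 rad/s, 36.6 rad/s, 170 rad/s.
The highest is 170 rad/s.

170 rad/s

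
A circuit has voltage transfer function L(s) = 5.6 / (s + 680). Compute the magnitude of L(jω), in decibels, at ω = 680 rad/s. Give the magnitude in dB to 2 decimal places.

|j680 + 680| = √(680² + 680²) = 961.7
|L(j680)| = 5.6 / 961.7 = 0.0058232
20 log₁₀(0.0058232) = -44.697 dB

-44.70 dB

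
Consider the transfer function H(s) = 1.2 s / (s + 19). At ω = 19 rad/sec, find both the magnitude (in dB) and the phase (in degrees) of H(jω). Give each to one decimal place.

|H| = -1.4 dB, ∠H = 45.0°

|j19| = 19
|j19 + 19| = √(19² + 19²) = 26.87
|H(j19)| = 1.2 × 19 / 26.87 = 0.84853
20 log₁₀(0.84853) = -1.43 dB
∠(j19) = 90.00°
∠(j19 + 19) = arctan(19/19) = 45.00°
∠H(j19) = 90.00° − 45.00° = 45.00°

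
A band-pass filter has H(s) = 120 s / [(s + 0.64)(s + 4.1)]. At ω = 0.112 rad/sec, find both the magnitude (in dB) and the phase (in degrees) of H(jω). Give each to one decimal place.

|H| = 14.1 dB, ∠H = 78.5°

|j0.112| = 0.112
|j0.112 + 0.64| = √(0.112² + 0.64²) = 0.6497
|j0.112 + 4.1| = √(0.112² + 4.1²) = 4.102
|H(j0.112)| = 120 × 0.112 / (0.6497 × 4.102) = 5.0434
20 log₁₀(5.0434) = 14.05 dB
∠(j0.112) = 90.00°
∠(j0.112 + 0.64) = arctan(0.112/0.64) = 9.93°
∠(j0.112 + 4.1) = arctan(0.112/4.1) = 1.56°
∠H(j0.112) = 90.00° − (9.93° + 1.56°) = 78.51°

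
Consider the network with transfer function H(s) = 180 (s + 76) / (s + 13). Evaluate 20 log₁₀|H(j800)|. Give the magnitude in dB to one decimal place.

|j800 + 76| = √(800² + 76²) = 803.6
|j800 + 13| = √(800² + 13²) = 800.1
|H(j800)| = 180 × 803.6 / 800.1 = 180.79
20 log₁₀(180.79) = 45.14 dB

45.1 dB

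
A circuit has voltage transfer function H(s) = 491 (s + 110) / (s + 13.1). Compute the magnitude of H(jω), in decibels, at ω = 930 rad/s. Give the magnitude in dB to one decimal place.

53.9 dB

|j930 + 110| = √(930² + 110²) = 936.5
|j930 + 13.1| = √(930² + 13.1²) = 930.1
|H(j930)| = 491 × 936.5 / 930.1 = 494.37
20 log₁₀(494.37) = 53.88 dB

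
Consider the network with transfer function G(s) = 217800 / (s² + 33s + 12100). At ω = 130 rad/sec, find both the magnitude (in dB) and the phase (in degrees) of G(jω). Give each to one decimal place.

|(j130)² + 33(j130) + 12100| = |-4800 + j4290| = 6438
|G(j130)| = 217800 / 6438 = 33.832
20 log₁₀(33.832) = 30.59 dB
∠[(j130)² + 33(j130) + 12100] = ∠[-4800 + j4290] = 138.21°
∠G(j130) = −138.21° = -138.21°

|G| = 30.6 dB, ∠G = -138.2 deg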